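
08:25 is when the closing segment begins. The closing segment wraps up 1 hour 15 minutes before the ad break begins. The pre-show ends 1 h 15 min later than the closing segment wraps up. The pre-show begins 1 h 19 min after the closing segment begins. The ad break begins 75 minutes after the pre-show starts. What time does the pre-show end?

10:59

The pre-show starts at 08:25 + 79 min = 09:44.
The ad break starts at 09:44 + 75 min = 10:59.
The closing segment ends at 10:59 − 75 min = 09:44.
The pre-show ends at 09:44 + 75 min = 10:59.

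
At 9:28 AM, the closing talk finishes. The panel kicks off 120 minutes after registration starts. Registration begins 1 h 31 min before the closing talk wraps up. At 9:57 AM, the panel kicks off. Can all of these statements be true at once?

Yes

Registration starts at 9:28 AM − 91 min = 7:57 AM.
The panel starts at 7:57 AM + 120 min = 9:57 AM.
That matches the stated 9:57 AM, so the schedule is consistent.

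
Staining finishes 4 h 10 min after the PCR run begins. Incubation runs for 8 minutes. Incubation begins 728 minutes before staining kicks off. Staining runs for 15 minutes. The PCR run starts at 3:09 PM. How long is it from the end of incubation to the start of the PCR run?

8 hours 5 minutes

Staining ends at 3:09 PM + 250 min = 7:19 PM.
Staining starts at 7:19 PM − 15 min = 7:04 PM.
Incubation starts at 7:04 PM − 728 min = 6:56 AM.
Incubation ends at 6:56 AM + 8 min = 7:04 AM.
From 7:04 AM to 3:09 PM is 8 hours 5 minutes.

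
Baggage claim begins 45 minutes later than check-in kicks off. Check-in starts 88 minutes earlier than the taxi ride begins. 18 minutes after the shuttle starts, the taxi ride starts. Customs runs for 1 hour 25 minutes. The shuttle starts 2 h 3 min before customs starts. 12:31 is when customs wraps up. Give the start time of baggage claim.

Customs starts at 12:31 − 85 min = 11:06.
The shuttle starts at 11:06 − 123 min = 09:03.
The taxi ride starts at 09:03 + 18 min = 09:21.
Check-in starts at 09:21 − 88 min = 07:53.
Baggage claim starts at 07:53 + 45 min = 08:38.

08:38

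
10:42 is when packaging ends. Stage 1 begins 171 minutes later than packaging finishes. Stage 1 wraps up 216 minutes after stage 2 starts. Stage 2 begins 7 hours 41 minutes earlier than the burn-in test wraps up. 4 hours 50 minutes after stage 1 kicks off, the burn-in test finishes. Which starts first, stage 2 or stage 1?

Stage 1 starts at 10:42 + 171 min = 13:33.
The burn-in test ends at 13:33 + 290 min = 18:23.
Stage 2 starts at 18:23 − 461 min = 10:42.
Stage 2 starts at 10:42 and stage 1 starts at 13:33, so stage 2 is first.

stage 2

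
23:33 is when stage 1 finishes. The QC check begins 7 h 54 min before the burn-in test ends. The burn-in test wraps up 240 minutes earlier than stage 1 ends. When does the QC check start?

The burn-in test ends at 23:33 − 240 min = 19:33.
The QC check starts at 19:33 − 474 min = 11:39.

11:39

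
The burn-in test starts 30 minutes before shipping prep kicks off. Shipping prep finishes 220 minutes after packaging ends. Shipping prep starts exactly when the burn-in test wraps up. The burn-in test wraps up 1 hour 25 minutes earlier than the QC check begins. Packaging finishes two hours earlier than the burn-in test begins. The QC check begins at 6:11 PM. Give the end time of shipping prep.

5:56 PM

The burn-in test ends at 6:11 PM − 85 min = 4:46 PM.
So shipping prep starts at 4:46 PM.
The burn-in test starts at 4:46 PM − 30 min = 4:16 PM.
Packaging ends at 4:16 PM − 120 min = 2:16 PM.
Shipping prep ends at 2:16 PM + 220 min = 5:56 PM.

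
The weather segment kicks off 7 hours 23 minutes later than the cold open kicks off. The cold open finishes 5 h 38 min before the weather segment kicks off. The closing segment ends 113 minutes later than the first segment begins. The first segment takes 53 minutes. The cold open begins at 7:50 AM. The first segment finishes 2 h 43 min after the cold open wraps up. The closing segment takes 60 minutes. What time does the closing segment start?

12:18 PM

The weather segment starts at 7:50 AM + 443 min = 3:13 PM.
The cold open ends at 3:13 PM − 338 min = 9:35 AM.
The first segment ends at 9:35 AM + 163 min = 12:18 PM.
The first segment starts at 12:18 PM − 53 min = 11:25 AM.
The closing segment ends at 11:25 AM + 113 min = 1:18 PM.
The closing segment starts at 1:18 PM − 60 min = 12:18 PM.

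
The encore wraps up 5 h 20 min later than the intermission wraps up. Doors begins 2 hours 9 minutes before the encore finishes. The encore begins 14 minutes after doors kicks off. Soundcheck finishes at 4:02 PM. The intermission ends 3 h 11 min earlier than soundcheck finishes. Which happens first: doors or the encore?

The intermission ends at 4:02 PM − 191 min = 12:51 PM.
The encore ends at 12:51 PM + 320 min = 6:11 PM.
Doors starts at 6:11 PM − 129 min = 4:02 PM.
The encore starts at 4:02 PM + 14 min = 4:16 PM.
Doors starts at 4:02 PM and the encore starts at 4:16 PM, so doors is first.

doors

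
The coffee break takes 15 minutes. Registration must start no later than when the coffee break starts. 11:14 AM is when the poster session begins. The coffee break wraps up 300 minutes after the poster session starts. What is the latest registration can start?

The coffee break ends at 11:14 AM + 300 min = 4:14 PM.
The coffee break starts at 4:14 PM − 15 min = 3:59 PM.
Registration is bounded by the coffee break, so the latest it can start is 3:59 PM.

3:59 PM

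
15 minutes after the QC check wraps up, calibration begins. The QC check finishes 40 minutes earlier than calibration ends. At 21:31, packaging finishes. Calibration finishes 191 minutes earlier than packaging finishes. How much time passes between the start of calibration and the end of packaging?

Calibration ends at 21:31 − 191 min = 18:20.
The QC check ends at 18:20 − 40 min = 17:40.
Calibration starts at 17:40 + 15 min = 17:55.
From 17:55 to 21:31 is 3 h 36 min.

3 h 36 min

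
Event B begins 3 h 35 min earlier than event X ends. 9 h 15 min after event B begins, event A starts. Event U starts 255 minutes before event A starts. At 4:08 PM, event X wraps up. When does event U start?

5:33 PM

Event B starts at 4:08 PM − 215 min = 12:33 PM.
Event A starts at 12:33 PM + 555 min = 9:48 PM.
Event U starts at 9:48 PM − 255 min = 5:33 PM.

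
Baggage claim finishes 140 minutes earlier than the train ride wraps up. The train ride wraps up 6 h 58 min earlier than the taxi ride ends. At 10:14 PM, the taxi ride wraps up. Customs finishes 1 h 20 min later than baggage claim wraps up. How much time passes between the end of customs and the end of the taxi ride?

478 minutes

The train ride ends at 10:14 PM − 418 min = 3:16 PM.
Baggage claim ends at 3:16 PM − 140 min = 12:56 PM.
Customs ends at 12:56 PM + 80 min = 2:16 PM.
From 2:16 PM to 10:14 PM is 478 minutes.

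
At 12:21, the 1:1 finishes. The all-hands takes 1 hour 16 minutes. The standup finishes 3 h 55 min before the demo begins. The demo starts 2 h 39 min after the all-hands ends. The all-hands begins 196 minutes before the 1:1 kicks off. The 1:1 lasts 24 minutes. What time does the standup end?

The 1:1 starts at 12:21 − 24 min = 11:57.
The all-hands starts at 11:57 − 196 min = 08:41.
The all-hands ends at 08:41 + 76 min = 09:57.
The demo starts at 09:57 + 159 min = 12:36.
The standup ends at 12:36 − 235 min = 08:41.

08:41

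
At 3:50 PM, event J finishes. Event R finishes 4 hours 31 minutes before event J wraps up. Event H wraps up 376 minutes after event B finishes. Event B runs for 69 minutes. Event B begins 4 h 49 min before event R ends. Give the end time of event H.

1:55 PM

Event R ends at 3:50 PM − 271 min = 11:19 AM.
Event B starts at 11:19 AM − 289 min = 6:30 AM.
Event B ends at 6:30 AM + 69 min = 7:39 AM.
Event H ends at 7:39 AM + 376 min = 1:55 PM.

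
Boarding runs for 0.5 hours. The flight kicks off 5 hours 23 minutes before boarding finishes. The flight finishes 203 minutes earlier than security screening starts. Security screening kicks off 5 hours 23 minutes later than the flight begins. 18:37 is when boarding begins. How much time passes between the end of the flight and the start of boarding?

2 hours 53 minutes

Boarding ends at 18:37 + 30 min = 19:07.
The flight starts at 19:07 − 323 min = 13:44.
Security screening starts at 13:44 + 323 min = 19:07.
The flight ends at 19:07 − 203 min = 15:44.
From 15:44 to 18:37 is 2 hours 53 minutes.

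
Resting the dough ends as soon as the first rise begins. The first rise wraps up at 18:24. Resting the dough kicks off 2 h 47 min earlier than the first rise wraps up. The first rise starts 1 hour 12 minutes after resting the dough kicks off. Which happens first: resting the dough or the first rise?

resting the dough

Resting the dough starts at 18:24 − 167 min = 15:37.
The first rise starts at 15:37 + 72 min = 16:49.
Resting the dough starts at 15:37 and the first rise starts at 16:49, so resting the dough is first.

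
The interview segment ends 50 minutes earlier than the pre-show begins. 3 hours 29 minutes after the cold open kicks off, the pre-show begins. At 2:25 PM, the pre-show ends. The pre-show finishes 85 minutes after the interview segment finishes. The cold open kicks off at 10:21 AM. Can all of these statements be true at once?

The pre-show starts at 10:21 AM + 209 min = 1:50 PM.
The interview segment ends at 1:50 PM − 50 min = 1:00 PM.
The pre-show ends at 1:00 PM + 85 min = 2:25 PM.
That matches the stated 2:25 PM, so the schedule is consistent.

Yes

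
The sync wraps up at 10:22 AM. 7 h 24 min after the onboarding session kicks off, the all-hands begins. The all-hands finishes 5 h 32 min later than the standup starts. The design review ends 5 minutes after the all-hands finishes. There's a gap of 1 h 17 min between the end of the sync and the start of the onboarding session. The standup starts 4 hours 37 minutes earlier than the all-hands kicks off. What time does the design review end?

The onboarding session starts at 10:22 AM + 77 min = 11:39 AM.
The all-hands starts at 11:39 AM + 444 min = 7:03 PM.
The standup starts at 7:03 PM − 277 min = 2:26 PM.
The all-hands ends at 2:26 PM + 332 min = 7:58 PM.
The design review ends at 7:58 PM + 5 min = 8:03 PM.

8:03 PM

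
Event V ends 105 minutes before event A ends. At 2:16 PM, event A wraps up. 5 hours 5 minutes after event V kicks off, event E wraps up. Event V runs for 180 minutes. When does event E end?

2:36 PM

Event V ends at 2:16 PM − 105 min = 12:31 PM.
Event V starts at 12:31 PM − 180 min = 9:31 AM.
Event E ends at 9:31 AM + 305 min = 2:36 PM.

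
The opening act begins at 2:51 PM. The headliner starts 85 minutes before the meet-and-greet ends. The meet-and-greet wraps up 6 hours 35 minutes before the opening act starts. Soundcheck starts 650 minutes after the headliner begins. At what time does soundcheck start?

The meet-and-greet ends at 2:51 PM − 395 min = 8:16 AM.
The headliner starts at 8:16 AM − 85 min = 6:51 AM.
Soundcheck starts at 6:51 AM + 650 min = 5:41 PM.

5:41 PM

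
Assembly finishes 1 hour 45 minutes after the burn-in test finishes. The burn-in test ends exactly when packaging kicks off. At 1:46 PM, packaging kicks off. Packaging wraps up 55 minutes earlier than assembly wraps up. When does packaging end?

2:36 PM

The burn-in test ends at 1:46 PM.
Assembly ends at 1:46 PM + 105 min = 3:31 PM.
Packaging ends at 3:31 PM − 55 min = 2:36 PM.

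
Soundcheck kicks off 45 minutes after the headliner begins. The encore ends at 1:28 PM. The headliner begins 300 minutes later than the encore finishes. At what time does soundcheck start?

7:13 PM

The headliner starts at 1:28 PM + 300 min = 6:28 PM.
Soundcheck starts at 6:28 PM + 45 min = 7:13 PM.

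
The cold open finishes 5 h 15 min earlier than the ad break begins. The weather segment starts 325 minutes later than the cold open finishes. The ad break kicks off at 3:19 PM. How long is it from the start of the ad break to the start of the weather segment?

The cold open ends at 3:19 PM − 315 min = 10:04 AM.
The weather segment starts at 10:04 AM + 325 min = 3:29 PM.
From 3:19 PM to 3:29 PM is 10 minutes.

10 minutes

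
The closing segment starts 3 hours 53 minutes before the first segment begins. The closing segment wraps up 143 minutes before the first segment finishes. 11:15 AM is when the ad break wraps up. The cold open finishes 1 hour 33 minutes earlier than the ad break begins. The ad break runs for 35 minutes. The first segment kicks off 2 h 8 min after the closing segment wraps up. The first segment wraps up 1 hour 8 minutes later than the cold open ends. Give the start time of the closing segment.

6:07 AM

The ad break starts at 11:15 AM − 35 min = 10:40 AM.
The cold open ends at 10:40 AM − 93 min = 9:07 AM.
The first segment ends at 9:07 AM + 68 min = 10:15 AM.
The closing segment ends at 10:15 AM − 143 min = 7:52 AM.
The first segment starts at 7:52 AM + 128 min = 10:00 AM.
The closing segment starts at 10:00 AM − 233 min = 6:07 AM.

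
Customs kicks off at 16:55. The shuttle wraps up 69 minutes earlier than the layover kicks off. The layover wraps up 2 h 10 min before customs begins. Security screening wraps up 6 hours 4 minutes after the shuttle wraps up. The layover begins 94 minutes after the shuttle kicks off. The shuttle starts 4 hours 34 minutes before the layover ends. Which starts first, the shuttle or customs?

The layover ends at 16:55 − 130 min = 14:45.
The shuttle starts at 14:45 − 274 min = 10:11.
The shuttle starts at 10:11 and customs starts at 16:55, so the shuttle is first.

the shuttle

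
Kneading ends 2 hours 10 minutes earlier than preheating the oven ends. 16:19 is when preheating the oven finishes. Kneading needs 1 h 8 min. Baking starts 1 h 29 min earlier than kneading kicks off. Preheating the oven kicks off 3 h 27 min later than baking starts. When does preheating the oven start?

14:59

Kneading ends at 16:19 − 130 min = 14:09.
Kneading starts at 14:09 − 68 min = 13:01.
Baking starts at 13:01 − 89 min = 11:32.
Preheating the oven starts at 11:32 + 207 min = 14:59.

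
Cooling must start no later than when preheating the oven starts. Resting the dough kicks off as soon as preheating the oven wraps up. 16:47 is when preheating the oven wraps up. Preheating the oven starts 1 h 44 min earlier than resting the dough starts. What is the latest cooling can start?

15:03

Resting the dough starts at 16:47.
Preheating the oven starts at 16:47 − 104 min = 15:03.
Cooling is bounded by preheating the oven, so the latest it can start is 15:03.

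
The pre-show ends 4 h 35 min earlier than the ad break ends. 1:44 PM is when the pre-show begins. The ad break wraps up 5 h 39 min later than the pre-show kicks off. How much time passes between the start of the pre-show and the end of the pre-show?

1 h 4 min

The ad break ends at 1:44 PM + 339 min = 7:23 PM.
The pre-show ends at 7:23 PM − 275 min = 2:48 PM.
From 1:44 PM to 2:48 PM is 1 h 4 min.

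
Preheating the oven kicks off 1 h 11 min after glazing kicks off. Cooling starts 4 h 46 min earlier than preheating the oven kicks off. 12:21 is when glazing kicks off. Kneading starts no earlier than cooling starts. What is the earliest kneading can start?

08:46

Preheating the oven starts at 12:21 + 71 min = 13:32.
Cooling starts at 13:32 − 286 min = 08:46.
Kneading is bounded by cooling, so the earliest it can start is 08:46.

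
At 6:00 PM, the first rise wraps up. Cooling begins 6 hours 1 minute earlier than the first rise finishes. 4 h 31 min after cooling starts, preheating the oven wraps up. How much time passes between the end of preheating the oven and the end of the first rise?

Cooling starts at 6:00 PM − 361 min = 11:59 AM.
Preheating the oven ends at 11:59 AM + 271 min = 4:30 PM.
From 4:30 PM to 6:00 PM is 1 h 30 min.

1 h 30 min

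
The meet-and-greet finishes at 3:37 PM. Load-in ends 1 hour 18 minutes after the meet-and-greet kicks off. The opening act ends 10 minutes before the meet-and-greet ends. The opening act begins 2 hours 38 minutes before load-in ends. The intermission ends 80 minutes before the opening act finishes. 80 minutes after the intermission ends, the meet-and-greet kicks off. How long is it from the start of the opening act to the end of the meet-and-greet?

an hour and a half

The opening act ends at 3:37 PM − 10 min = 3:27 PM.
The intermission ends at 3:27 PM − 80 min = 2:07 PM.
The meet-and-greet starts at 2:07 PM + 80 min = 3:27 PM.
Load-in ends at 3:27 PM + 78 min = 4:45 PM.
The opening act starts at 4:45 PM − 158 min = 2:07 PM.
From 2:07 PM to 3:37 PM is an hour and a half.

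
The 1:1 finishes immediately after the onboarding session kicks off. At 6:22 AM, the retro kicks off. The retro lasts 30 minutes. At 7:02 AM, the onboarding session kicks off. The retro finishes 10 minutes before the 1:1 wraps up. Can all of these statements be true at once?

Yes

The 1:1 ends at 7:02 AM.
The retro ends at 7:02 AM − 10 min = 6:52 AM.
The retro starts at 6:52 AM − 30 min = 6:22 AM.
That matches the stated 6:22 AM, so the schedule is consistent.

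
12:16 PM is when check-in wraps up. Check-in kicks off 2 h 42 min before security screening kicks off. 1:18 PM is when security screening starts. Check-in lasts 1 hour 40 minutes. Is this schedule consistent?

Yes

Check-in starts at 1:18 PM − 162 min = 10:36 AM.
Check-in ends at 10:36 AM + 100 min = 12:16 PM.
That matches the stated 12:16 PM, so the schedule is consistent.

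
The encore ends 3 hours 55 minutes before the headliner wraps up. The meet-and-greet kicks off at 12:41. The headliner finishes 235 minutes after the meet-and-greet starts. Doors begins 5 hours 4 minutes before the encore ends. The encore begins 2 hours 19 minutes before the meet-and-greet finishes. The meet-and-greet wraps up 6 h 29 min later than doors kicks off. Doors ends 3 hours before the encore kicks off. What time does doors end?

08:47

The headliner ends at 12:41 + 235 min = 16:36.
The encore ends at 16:36 − 235 min = 12:41.
Doors starts at 12:41 − 304 min = 07:37.
The meet-and-greet ends at 07:37 + 389 min = 14:06.
The encore starts at 14:06 − 139 min = 11:47.
Doors ends at 11:47 − 180 min = 08:47.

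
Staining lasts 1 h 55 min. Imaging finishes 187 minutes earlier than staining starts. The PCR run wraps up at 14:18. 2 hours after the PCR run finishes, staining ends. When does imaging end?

11:16

Staining ends at 14:18 + 120 min = 16:18.
Staining starts at 16:18 − 115 min = 14:23.
Imaging ends at 14:23 − 187 min = 11:16.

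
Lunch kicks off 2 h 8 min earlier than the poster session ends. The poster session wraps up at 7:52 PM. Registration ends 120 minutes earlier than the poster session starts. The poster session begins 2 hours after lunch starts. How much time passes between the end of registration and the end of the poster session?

Lunch starts at 7:52 PM − 128 min = 5:44 PM.
The poster session starts at 5:44 PM + 120 min = 7:44 PM.
Registration ends at 7:44 PM − 120 min = 5:44 PM.
From 5:44 PM to 7:52 PM is 2 hours 8 minutes.

2 hours 8 minutes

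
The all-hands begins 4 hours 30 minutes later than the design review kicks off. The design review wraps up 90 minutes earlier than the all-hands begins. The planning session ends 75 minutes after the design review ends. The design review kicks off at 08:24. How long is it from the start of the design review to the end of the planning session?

255 minutes

The all-hands starts at 08:24 + 270 min = 12:54.
The design review ends at 12:54 − 90 min = 11:24.
The planning session ends at 11:24 + 75 min = 12:39.
From 08:24 to 12:39 is 255 minutes.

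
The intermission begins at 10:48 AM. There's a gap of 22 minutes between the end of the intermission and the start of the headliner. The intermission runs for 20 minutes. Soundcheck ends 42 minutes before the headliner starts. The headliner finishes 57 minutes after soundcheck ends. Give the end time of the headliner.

11:45 AM

The intermission ends at 10:48 AM + 20 min = 11:08 AM.
The headliner starts at 11:08 AM + 22 min = 11:30 AM.
Soundcheck ends at 11:30 AM − 42 min = 10:48 AM.
The headliner ends at 10:48 AM + 57 min = 11:45 AM.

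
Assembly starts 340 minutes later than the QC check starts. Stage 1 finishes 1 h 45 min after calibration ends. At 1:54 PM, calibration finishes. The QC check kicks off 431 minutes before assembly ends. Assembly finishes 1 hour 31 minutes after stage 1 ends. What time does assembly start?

3:39 PM

Stage 1 ends at 1:54 PM + 105 min = 3:39 PM.
Assembly ends at 3:39 PM + 91 min = 5:10 PM.
The QC check starts at 5:10 PM − 431 min = 9:59 AM.
Assembly starts at 9:59 AM + 340 min = 3:39 PM.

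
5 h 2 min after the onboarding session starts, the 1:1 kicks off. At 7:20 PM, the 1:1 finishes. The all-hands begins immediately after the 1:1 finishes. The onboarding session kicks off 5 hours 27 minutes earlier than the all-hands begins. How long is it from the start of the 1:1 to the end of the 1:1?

The all-hands starts at 7:20 PM.
The onboarding session starts at 7:20 PM − 327 min = 1:53 PM.
The 1:1 starts at 1:53 PM + 302 min = 6:55 PM.
From 6:55 PM to 7:20 PM is 25 minutes.

25 minutes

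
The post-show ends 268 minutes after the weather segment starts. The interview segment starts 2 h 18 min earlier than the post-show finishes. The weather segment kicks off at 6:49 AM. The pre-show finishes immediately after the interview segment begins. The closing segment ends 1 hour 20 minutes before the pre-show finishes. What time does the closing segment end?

7:39 AM

The post-show ends at 6:49 AM + 268 min = 11:17 AM.
The interview segment starts at 11:17 AM − 138 min = 8:59 AM.
So the pre-show ends at 8:59 AM.
The closing segment ends at 8:59 AM − 80 min = 7:39 AM.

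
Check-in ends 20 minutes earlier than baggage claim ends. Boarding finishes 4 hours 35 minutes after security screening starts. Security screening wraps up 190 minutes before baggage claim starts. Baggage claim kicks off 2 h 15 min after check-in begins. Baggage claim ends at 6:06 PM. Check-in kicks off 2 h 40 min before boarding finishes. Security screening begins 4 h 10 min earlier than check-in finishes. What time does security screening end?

2:36 PM

Check-in ends at 6:06 PM − 20 min = 5:46 PM.
Security screening starts at 5:46 PM − 250 min = 1:36 PM.
Boarding ends at 1:36 PM + 275 min = 6:11 PM.
Check-in starts at 6:11 PM − 160 min = 3:31 PM.
Baggage claim starts at 3:31 PM + 135 min = 5:46 PM.
Security screening ends at 5:46 PM − 190 min = 2:36 PM.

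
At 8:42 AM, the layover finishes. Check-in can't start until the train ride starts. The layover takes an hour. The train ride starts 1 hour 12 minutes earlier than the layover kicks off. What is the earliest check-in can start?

The layover starts at 8:42 AM − 60 min = 7:42 AM.
The train ride starts at 7:42 AM − 72 min = 6:30 AM.
Check-in is bounded by the train ride, so the earliest it can start is 6:30 AM.

6:30 AM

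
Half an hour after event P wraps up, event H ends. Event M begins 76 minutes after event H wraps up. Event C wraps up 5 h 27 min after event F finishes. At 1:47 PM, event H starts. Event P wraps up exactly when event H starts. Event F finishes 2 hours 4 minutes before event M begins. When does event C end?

Event P ends at 1:47 PM.
Event H ends at 1:47 PM + 30 min = 2:17 PM.
Event M starts at 2:17 PM + 76 min = 3:33 PM.
Event F ends at 3:33 PM − 124 min = 1:29 PM.
Event C ends at 1:29 PM + 327 min = 6:56 PM.

6:56 PM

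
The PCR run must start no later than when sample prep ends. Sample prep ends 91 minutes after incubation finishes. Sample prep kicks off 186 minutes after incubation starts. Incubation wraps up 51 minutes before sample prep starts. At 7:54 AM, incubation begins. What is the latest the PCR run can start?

Sample prep starts at 7:54 AM + 186 min = 11:00 AM.
Incubation ends at 11:00 AM − 51 min = 10:09 AM.
Sample prep ends at 10:09 AM + 91 min = 11:40 AM.
The PCR run is bounded by sample prep, so the latest it can start is 11:40 AM.

11:40 AM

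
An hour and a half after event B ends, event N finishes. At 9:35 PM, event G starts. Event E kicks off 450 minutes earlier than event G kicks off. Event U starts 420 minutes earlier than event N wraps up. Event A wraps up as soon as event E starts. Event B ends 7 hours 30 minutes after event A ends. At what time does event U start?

Event E starts at 9:35 PM − 450 min = 2:05 PM.
So event A ends at 2:05 PM.
Event B ends at 2:05 PM + 450 min = 9:35 PM.
Event N ends at 9:35 PM + 90 min = 11:05 PM.
Event U starts at 11:05 PM − 420 min = 4:05 PM.

4:05 PM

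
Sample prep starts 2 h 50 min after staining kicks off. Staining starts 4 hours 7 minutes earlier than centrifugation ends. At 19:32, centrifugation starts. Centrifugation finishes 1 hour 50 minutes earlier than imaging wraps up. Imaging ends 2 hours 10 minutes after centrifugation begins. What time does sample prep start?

18:35

Imaging ends at 19:32 + 130 min = 21:42.
Centrifugation ends at 21:42 − 110 min = 19:52.
Staining starts at 19:52 − 247 min = 15:45.
Sample prep starts at 15:45 + 170 min = 18:35.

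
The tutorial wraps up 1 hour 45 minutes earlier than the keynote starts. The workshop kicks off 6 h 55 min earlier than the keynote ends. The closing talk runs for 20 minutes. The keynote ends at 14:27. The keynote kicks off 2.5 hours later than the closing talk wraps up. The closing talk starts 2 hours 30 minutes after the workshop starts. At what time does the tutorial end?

The workshop starts at 14:27 − 415 min = 07:32.
The closing talk starts at 07:32 + 150 min = 10:02.
The closing talk ends at 10:02 + 20 min = 10:22.
The keynote starts at 10:22 + 150 min = 12:52.
The tutorial ends at 12:52 − 105 min = 11:07.

11:07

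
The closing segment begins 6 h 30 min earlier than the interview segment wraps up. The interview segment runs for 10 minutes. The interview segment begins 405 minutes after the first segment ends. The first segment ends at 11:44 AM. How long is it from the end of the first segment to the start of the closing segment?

The interview segment starts at 11:44 AM + 405 min = 6:29 PM.
The interview segment ends at 6:29 PM + 10 min = 6:39 PM.
The closing segment starts at 6:39 PM − 390 min = 12:09 PM.
From 11:44 AM to 12:09 PM is 25 minutes.

25 minutes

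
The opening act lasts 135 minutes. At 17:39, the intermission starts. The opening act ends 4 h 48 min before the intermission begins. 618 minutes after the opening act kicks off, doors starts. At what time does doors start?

The opening act ends at 17:39 − 288 min = 12:51.
The opening act starts at 12:51 − 135 min = 10:36.
Doors starts at 10:36 + 618 min = 20:54.

20:54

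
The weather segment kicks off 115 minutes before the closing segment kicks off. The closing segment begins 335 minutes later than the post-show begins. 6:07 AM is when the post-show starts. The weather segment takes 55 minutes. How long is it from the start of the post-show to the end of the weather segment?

The closing segment starts at 6:07 AM + 335 min = 11:42 AM.
The weather segment starts at 11:42 AM − 115 min = 9:47 AM.
The weather segment ends at 9:47 AM + 55 min = 10:42 AM.
From 6:07 AM to 10:42 AM is 275 minutes.

275 minutes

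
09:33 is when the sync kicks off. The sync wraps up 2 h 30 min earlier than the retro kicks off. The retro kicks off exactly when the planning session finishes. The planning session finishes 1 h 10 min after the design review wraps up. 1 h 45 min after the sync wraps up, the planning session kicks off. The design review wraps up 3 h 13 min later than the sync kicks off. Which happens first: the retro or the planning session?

the planning session

The design review ends at 09:33 + 193 min = 12:46.
The planning session ends at 12:46 + 70 min = 13:56.
So the retro starts at 13:56.
The sync ends at 13:56 − 150 min = 11:26.
The planning session starts at 11:26 + 105 min = 13:11.
The retro starts at 13:56 and the planning session starts at 13:11, so the planning session is first.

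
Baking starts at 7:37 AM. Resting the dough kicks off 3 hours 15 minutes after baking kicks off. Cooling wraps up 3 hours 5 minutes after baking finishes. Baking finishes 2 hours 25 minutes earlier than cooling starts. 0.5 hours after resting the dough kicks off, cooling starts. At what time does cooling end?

12:02 PM

Resting the dough starts at 7:37 AM + 195 min = 10:52 AM.
Cooling starts at 10:52 AM + 30 min = 11:22 AM.
Baking ends at 11:22 AM − 145 min = 8:57 AM.
Cooling ends at 8:57 AM + 185 min = 12:02 PM.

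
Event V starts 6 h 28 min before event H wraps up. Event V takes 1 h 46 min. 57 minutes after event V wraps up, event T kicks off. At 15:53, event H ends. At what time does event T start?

Event V starts at 15:53 − 388 min = 09:25.
Event V ends at 09:25 + 106 min = 11:11.
Event T starts at 11:11 + 57 min = 12:08.

12:08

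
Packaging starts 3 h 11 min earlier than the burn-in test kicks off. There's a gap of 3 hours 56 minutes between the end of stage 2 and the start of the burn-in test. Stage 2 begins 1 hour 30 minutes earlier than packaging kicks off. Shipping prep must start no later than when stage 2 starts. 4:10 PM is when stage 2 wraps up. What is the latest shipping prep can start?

The burn-in test starts at 4:10 PM + 236 min = 8:06 PM.
Packaging starts at 8:06 PM − 191 min = 4:55 PM.
Stage 2 starts at 4:55 PM − 90 min = 3:25 PM.
Shipping prep is bounded by stage 2, so the latest it can start is 3:25 PM.

3:25 PM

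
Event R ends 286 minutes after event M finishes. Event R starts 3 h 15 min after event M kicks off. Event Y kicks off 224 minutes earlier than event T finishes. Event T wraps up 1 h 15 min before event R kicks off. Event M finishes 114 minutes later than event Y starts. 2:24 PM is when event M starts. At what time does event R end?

7:20 PM

Event R starts at 2:24 PM + 195 min = 5:39 PM.
Event T ends at 5:39 PM − 75 min = 4:24 PM.
Event Y starts at 4:24 PM − 224 min = 12:40 PM.
Event M ends at 12:40 PM + 114 min = 2:34 PM.
Event R ends at 2:34 PM + 286 min = 7:20 PM.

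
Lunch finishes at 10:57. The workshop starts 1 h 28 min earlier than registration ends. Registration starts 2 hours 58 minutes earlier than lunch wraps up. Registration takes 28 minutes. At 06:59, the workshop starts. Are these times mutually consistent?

Registration starts at 10:57 − 178 min = 07:59.
Registration ends at 07:59 + 28 min = 08:27.
The workshop starts at 08:27 − 88 min = 06:59.
That matches the stated 06:59, so the schedule is consistent.

Yes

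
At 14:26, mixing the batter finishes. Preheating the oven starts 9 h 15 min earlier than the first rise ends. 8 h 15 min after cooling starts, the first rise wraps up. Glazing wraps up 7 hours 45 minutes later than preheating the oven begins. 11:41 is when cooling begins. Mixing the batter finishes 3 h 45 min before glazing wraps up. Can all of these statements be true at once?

No

The first rise ends at 11:41 + 495 min = 19:56.
Preheating the oven starts at 19:56 − 555 min = 10:41.
Glazing ends at 10:41 + 465 min = 18:26.
Mixing the batter ends at 18:26 − 225 min = 14:41.
But mixing the batter is also said to end at 14:26 — a 15-minute conflict.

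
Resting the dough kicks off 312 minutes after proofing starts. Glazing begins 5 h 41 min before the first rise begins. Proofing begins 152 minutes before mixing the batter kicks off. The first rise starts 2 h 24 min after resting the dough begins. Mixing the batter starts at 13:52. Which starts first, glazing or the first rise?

glazing

Proofing starts at 13:52 − 152 min = 11:20.
Resting the dough starts at 11:20 + 312 min = 16:32.
The first rise starts at 16:32 + 144 min = 18:56.
Glazing starts at 18:56 − 341 min = 13:15.
Glazing starts at 13:15 and the first rise starts at 18:56, so glazing is first.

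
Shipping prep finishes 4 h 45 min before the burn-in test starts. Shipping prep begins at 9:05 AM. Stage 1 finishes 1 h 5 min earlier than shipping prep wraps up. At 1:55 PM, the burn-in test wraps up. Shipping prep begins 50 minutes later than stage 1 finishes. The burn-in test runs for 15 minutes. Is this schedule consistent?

No

The burn-in test starts at 1:55 PM − 15 min = 1:40 PM.
Shipping prep ends at 1:40 PM − 285 min = 8:55 AM.
Stage 1 ends at 8:55 AM − 65 min = 7:50 AM.
Shipping prep starts at 7:50 AM + 50 min = 8:40 AM.
But shipping prep is also said to start at 9:05 AM — a 25-minute conflict.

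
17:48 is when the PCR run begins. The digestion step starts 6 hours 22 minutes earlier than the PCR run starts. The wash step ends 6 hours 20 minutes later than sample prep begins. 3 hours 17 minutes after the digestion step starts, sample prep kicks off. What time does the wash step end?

21:03

The digestion step starts at 17:48 − 382 min = 11:26.
Sample prep starts at 11:26 + 197 min = 14:43.
The wash step ends at 14:43 + 380 min = 21:03.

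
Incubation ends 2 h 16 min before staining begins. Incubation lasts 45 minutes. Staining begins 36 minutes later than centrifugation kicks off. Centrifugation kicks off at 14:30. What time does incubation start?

12:05

Staining starts at 14:30 + 36 min = 15:06.
Incubation ends at 15:06 − 136 min = 12:50.
Incubation starts at 12:50 − 45 min = 12:05.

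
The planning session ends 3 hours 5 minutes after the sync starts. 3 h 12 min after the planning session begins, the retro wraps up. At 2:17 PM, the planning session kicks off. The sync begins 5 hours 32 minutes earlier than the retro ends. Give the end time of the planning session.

3:02 PM

The retro ends at 2:17 PM + 192 min = 5:29 PM.
The sync starts at 5:29 PM − 332 min = 11:57 AM.
The planning session ends at 11:57 AM + 185 min = 3:02 PM.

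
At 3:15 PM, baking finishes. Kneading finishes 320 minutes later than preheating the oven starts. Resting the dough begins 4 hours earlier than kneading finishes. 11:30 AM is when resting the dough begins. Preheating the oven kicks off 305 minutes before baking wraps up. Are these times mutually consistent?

Preheating the oven starts at 3:15 PM − 305 min = 10:10 AM.
Kneading ends at 10:10 AM + 320 min = 3:30 PM.
Resting the dough starts at 3:30 PM − 240 min = 11:30 AM.
That matches the stated 11:30 AM, so the schedule is consistent.

Yes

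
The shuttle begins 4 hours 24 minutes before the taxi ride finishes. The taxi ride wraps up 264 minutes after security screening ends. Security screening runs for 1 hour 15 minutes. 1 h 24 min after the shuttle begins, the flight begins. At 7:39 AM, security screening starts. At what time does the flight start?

10:18 AM

Security screening ends at 7:39 AM + 75 min = 8:54 AM.
The taxi ride ends at 8:54 AM + 264 min = 1:18 PM.
The shuttle starts at 1:18 PM − 264 min = 8:54 AM.
The flight starts at 8:54 AM + 84 min = 10:18 AM.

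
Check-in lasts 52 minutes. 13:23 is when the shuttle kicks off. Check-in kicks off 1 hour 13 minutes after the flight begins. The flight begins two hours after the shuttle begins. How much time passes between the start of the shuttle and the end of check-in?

245 minutes

The flight starts at 13:23 + 120 min = 15:23.
Check-in starts at 15:23 + 73 min = 16:36.
Check-in ends at 16:36 + 52 min = 17:28.
From 13:23 to 17:28 is 245 minutes.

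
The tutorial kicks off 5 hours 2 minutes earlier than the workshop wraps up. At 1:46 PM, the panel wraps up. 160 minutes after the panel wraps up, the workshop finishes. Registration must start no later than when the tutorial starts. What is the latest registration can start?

11:24 AM

The workshop ends at 1:46 PM + 160 min = 4:26 PM.
The tutorial starts at 4:26 PM − 302 min = 11:24 AM.
Registration is bounded by the tutorial, so the latest it can start is 11:24 AM.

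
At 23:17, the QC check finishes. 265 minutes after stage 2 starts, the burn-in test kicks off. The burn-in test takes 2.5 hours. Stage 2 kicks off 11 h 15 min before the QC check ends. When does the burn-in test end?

18:57

Stage 2 starts at 23:17 − 675 min = 12:02.
The burn-in test starts at 12:02 + 265 min = 16:27.
The burn-in test ends at 16:27 + 150 min = 18:57.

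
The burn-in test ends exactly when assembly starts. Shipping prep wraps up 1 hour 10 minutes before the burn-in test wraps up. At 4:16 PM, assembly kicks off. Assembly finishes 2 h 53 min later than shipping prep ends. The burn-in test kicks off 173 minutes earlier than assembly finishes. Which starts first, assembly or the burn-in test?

the burn-in test

The burn-in test ends at 4:16 PM.
Shipping prep ends at 4:16 PM − 70 min = 3:06 PM.
Assembly ends at 3:06 PM + 173 min = 5:59 PM.
The burn-in test starts at 5:59 PM − 173 min = 3:06 PM.
Assembly starts at 4:16 PM and the burn-in test starts at 3:06 PM, so the burn-in test is first.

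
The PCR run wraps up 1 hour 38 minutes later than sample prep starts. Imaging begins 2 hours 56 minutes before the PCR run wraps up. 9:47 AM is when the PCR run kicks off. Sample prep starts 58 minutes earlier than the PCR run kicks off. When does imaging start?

7:31 AM

Sample prep starts at 9:47 AM − 58 min = 8:49 AM.
The PCR run ends at 8:49 AM + 98 min = 10:27 AM.
Imaging starts at 10:27 AM − 176 min = 7:31 AM.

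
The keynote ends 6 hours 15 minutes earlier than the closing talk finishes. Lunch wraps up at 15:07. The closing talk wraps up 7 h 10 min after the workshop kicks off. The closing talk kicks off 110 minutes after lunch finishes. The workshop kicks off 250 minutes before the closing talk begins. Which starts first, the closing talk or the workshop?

The closing talk starts at 15:07 + 110 min = 16:57.
The workshop starts at 16:57 − 250 min = 12:47.
The closing talk starts at 16:57 and the workshop starts at 12:47, so the workshop is first.

the workshop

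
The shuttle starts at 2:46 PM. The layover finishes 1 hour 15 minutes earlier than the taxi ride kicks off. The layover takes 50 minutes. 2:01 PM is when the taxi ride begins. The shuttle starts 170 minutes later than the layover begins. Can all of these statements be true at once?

The layover ends at 2:01 PM − 75 min = 12:46 PM.
The layover starts at 12:46 PM − 50 min = 11:56 AM.
The shuttle starts at 11:56 AM + 170 min = 2:46 PM.
That matches the stated 2:46 PM, so the schedule is consistent.

Yes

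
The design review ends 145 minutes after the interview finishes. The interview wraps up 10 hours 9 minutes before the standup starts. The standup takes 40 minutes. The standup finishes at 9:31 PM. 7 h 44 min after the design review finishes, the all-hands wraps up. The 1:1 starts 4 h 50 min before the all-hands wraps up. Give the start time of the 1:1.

4:01 PM

The standup starts at 9:31 PM − 40 min = 8:51 PM.
The interview ends at 8:51 PM − 609 min = 10:42 AM.
The design review ends at 10:42 AM + 145 min = 1:07 PM.
The all-hands ends at 1:07 PM + 464 min = 8:51 PM.
The 1:1 starts at 8:51 PM − 290 min = 4:01 PM.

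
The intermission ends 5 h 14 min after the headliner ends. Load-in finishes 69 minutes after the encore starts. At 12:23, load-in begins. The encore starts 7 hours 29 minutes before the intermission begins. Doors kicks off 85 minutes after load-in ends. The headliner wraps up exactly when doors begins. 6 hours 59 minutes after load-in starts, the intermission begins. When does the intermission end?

19:41

The intermission starts at 12:23 + 419 min = 19:22.
The encore starts at 19:22 − 449 min = 11:53.
Load-in ends at 11:53 + 69 min = 13:02.
Doors starts at 13:02 + 85 min = 14:27.
So the headliner ends at 14:27.
The intermission ends at 14:27 + 314 min = 19:41.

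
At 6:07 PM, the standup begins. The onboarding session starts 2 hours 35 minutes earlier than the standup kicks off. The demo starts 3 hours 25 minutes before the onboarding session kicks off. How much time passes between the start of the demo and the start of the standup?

6 hours

The onboarding session starts at 6:07 PM − 155 min = 3:32 PM.
The demo starts at 3:32 PM − 205 min = 12:07 PM.
From 12:07 PM to 6:07 PM is 6 hours.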